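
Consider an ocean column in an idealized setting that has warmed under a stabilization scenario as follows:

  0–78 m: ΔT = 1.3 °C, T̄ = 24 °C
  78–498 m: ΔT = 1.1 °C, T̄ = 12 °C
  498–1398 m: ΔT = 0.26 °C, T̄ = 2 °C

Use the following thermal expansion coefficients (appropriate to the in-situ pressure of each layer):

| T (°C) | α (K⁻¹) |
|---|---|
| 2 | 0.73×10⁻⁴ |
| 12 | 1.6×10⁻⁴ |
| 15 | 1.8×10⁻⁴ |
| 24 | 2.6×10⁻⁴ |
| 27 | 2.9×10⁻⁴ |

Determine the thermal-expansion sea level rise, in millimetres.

Layer 1 at 24 °C → α = 2.6×10⁻⁴ K⁻¹
Layer 2 at 12 °C → α = 1.6×10⁻⁴ K⁻¹
Layer 3 at 2 °C → α = 0.73×10⁻⁴ K⁻¹
1.3 × 2.6×10⁻⁴ × 78 = 0.026364 m
78–498 m: 1.1 × 420 × 1.6×10⁻⁴ = 0.07392 m
Layer 3: 0.26 × 0.73×10⁻⁴ × 900 = 0.017082 m
Δh = 0.026364 + 0.07392 + 0.017082 = 0.117366 m ≈ 117 mm

117 mm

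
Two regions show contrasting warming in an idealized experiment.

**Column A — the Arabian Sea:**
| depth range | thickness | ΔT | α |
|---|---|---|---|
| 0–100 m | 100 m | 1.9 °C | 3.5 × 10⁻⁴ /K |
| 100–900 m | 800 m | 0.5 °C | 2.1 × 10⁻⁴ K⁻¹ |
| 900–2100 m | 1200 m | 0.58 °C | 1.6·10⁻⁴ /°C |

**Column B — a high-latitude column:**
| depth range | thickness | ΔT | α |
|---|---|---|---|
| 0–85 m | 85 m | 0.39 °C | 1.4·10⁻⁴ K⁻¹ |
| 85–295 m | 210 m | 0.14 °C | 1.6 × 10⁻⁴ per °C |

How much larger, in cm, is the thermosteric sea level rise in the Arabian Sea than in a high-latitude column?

A 1.9 × 100 × 3.5×10⁻⁴ = 0.06650 m
A Layer 2: 2.1×10⁻⁴ × 0.5 × 800 = 0.08400 m
A Layer 3: 1200 × 1.6×10⁻⁴ × 0.58 = 0.11136 m
A total: 0.26186 m
B Layer 1: 85 × 0.39 × 1.4×10⁻⁴ = 0.004641 m
B Layer 2: 1.6×10⁻⁴ × 210 × 0.14 = 0.004704 m
B total: 0.009345 m
Difference: 0.26186 − 0.009345 = 0.252515 m

25.3 cm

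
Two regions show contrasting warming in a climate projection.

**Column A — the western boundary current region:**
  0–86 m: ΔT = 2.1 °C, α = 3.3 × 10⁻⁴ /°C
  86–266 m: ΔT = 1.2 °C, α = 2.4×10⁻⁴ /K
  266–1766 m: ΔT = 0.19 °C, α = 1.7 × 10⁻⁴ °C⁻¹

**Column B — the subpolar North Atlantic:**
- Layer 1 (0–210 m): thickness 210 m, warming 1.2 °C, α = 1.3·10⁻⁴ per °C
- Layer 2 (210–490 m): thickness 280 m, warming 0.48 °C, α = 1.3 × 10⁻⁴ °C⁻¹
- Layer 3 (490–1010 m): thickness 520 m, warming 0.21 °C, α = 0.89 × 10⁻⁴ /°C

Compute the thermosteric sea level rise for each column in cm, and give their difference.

A 86 × 2.1 × 3.3×10⁻⁴ = 0.059598 m
A 86–266 m: 180 × 1.2 × 2.4×10⁻⁴ = 0.05184 m
A Layer 3: 1.7×10⁻⁴ × 0.19 × 1500 = 0.04845 m
A total: 0.159888 m
B Layer 1: 1.3×10⁻⁴ × 210 × 1.2 = 0.03276 m
B Layer 2: 0.48 × 280 × 1.3×10⁻⁴ = 0.017472 m
B Layer 3: 520 × 0.89×10⁻⁴ × 0.21 = 0.0097188 m
B total: 0.0599508 m
Difference: 0.159888 − 0.0599508 = 0.0999372 m

Δh_A ≈ 16.0 cm, Δh_B ≈ 6.00 cm; difference ≈ 9.99 cm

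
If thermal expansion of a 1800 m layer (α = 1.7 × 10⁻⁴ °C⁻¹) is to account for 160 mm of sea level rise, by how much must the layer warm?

ΔT = Δh/(αH) = 0.16 / (1.7×10⁻⁴ × 1800) ≈ 0.5229 °C

about 0.523 °C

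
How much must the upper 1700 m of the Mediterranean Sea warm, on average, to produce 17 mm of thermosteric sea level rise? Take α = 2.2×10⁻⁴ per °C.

ΔT = Δh/(αH) = 0.017 / (2.2×10⁻⁴ × 1700) ≈ 0.04545 K

0.045 K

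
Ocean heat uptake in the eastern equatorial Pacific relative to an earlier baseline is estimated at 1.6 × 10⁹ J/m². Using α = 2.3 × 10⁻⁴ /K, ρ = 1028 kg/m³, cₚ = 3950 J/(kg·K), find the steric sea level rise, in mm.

Δh = αQ/(ρcₚ) = 2.3×10⁻⁴ × 1.6×10⁹ / (1028 × 3950) ≈ 0.090627 m

Δh ≈ 90.6 mm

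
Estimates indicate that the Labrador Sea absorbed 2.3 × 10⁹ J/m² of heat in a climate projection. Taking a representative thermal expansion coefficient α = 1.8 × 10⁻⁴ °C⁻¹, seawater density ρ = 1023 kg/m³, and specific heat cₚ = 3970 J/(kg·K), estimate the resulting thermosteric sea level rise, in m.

0.102 m of thermosteric rise

Δh = αQ/(ρcₚ) = 1.8×10⁻⁴ × 2.3×10⁹ / (1023 × 3970) ≈ 0.10194 m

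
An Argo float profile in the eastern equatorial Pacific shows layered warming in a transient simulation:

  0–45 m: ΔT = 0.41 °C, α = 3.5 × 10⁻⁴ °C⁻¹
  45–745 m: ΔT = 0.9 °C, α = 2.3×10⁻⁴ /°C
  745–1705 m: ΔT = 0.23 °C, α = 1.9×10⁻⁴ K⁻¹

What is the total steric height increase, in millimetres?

3.5×10⁻⁴ × 45 × 0.41 = 0.0064575 m
0.9 × 2.3×10⁻⁴ × 700 = 0.14490 m
745–1705 m: 0.23 × 1.9×10⁻⁴ × 960 = 0.041952 m
Δh = 0.0064575 + 0.14490 + 0.041952 = 0.1933095 m ≈ 190 mm

Δh ≈ 190 mm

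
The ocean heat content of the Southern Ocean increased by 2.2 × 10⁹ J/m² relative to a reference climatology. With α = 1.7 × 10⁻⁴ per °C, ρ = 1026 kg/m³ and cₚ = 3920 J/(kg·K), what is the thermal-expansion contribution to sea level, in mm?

Δh ≈ 93 mm

Δh = αQ/(ρcₚ) = 1.7×10⁻⁴ × 2.2×10⁹ / (1026 × 3920) ≈ 0.09299 m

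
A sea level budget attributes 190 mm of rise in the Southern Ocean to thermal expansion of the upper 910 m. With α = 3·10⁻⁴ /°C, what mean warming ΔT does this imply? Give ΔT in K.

ΔT = Δh/(αH) = 0.19 / (3×10⁻⁴ × 910) ≈ 0.6960 K

ΔT ≈ 0.70 K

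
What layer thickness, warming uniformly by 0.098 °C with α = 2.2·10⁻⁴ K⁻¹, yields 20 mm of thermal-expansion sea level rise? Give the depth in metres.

928 m

H = Δh/(αΔT) = 0.02 / (2.2×10⁻⁴ × 0.098) ≈ 927.6 m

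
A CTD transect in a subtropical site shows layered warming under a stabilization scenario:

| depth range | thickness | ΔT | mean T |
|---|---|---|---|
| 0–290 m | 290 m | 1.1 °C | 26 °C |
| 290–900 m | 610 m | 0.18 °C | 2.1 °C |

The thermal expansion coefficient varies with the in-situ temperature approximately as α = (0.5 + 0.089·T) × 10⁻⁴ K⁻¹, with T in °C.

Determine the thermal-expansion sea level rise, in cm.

Layer 1: α = (0.5 + 0.089×26)×10⁻⁴ = 2.814×10⁻⁴ K⁻¹
Layer 2: α = (0.5 + 0.089×2.1)×10⁻⁴ = 0.6869×10⁻⁴ K⁻¹
Layer 1: 2.814×10⁻⁴ × 290 × 1.1 = 0.0897666 m
290–900 m: 0.6869×10⁻⁴ × 0.18 × 610 = 0.007542162 m
Δh = 0.0897666 + 0.007542162 = 0.097308762 m

9.73 cm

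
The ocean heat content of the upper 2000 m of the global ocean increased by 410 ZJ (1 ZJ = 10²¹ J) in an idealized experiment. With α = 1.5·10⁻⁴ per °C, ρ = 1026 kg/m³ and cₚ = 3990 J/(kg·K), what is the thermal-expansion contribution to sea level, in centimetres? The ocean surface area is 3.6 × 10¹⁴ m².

Δh = 4.17 cm

Per unit area: Q = 410×10²¹ / (3.6×10¹⁴) ≈ 1.139×10⁹ J/m²
Δh = αQ/(ρcₚ) = 1.5×10⁻⁴ × 1.139×10⁹ / (1026 × 3990) ≈ 0.041734 m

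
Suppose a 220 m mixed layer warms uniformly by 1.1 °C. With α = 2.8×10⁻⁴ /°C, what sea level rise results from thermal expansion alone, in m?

Δh = 0.0678 m

Δh = αΔT·H = 2.8×10⁻⁴ × 1.1 × 220 = 0.06776 m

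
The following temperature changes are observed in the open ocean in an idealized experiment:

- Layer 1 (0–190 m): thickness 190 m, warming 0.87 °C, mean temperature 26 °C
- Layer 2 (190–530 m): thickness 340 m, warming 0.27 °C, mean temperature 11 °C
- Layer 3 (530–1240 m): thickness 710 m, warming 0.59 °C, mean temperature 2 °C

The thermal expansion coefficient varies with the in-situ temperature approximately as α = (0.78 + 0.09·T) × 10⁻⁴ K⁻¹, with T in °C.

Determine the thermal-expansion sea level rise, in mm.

Δh ≈ 110 mm

Layer 1: α = (0.78 + 0.09×26)×10⁻⁴ = 3.12×10⁻⁴ K⁻¹
Layer 2: α = (0.78 + 0.09×11)×10⁻⁴ = 1.77×10⁻⁴ K⁻¹
Layer 3: α = (0.78 + 0.09×2)×10⁻⁴ = 0.96×10⁻⁴ K⁻¹
Layer 1: 190 × 0.87 × 3.12×10⁻⁴ = 0.0515736 m
Layer 2: 340 × 1.77×10⁻⁴ × 0.27 = 0.0162486 m
0.59 × 0.96×10⁻⁴ × 710 = 0.0402144 m
Δh = 0.0515736 + 0.0162486 + 0.0402144 = 0.1080366 m ≈ 110 mm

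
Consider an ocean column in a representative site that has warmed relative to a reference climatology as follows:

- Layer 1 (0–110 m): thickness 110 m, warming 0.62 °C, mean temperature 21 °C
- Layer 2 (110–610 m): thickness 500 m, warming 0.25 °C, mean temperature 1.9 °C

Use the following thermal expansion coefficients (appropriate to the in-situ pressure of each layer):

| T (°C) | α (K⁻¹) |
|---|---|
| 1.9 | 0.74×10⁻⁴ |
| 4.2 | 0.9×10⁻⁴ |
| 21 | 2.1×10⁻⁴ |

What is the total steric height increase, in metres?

Layer 1 at 21 °C → α = 2.1×10⁻⁴ K⁻¹
Layer 2 at 1.9 °C → α = 0.74×10⁻⁴ K⁻¹
0–110 m: 2.1×10⁻⁴ × 110 × 0.62 = 0.014322 m
110–610 m: 0.25 × 500 × 0.74×10⁻⁴ = 0.00925 m
Δh = 0.014322 + 0.00925 = 0.023572 m ≈ 0.024 m

Δh ≈ 0.024 m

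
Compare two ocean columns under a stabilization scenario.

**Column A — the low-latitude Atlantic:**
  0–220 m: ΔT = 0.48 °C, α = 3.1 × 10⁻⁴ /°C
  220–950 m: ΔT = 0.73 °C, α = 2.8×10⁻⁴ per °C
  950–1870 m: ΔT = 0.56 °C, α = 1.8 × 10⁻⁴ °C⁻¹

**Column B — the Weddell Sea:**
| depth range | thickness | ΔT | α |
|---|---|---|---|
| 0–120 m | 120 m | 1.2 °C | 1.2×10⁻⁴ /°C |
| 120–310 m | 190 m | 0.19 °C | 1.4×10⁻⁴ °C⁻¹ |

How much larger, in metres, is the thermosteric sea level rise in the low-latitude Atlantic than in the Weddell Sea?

A 0–220 m: 3.1×10⁻⁴ × 220 × 0.48 = 0.032736 m
A 0.73 × 730 × 2.8×10⁻⁴ = 0.149212 m
A 1.8×10⁻⁴ × 0.56 × 920 = 0.092736 m
A total: 0.274684 m
B 1.2 × 1.2×10⁻⁴ × 120 = 0.01728 m
B 120–310 m: 0.19 × 1.4×10⁻⁴ × 190 = 0.005054 m
B total: 0.022334 m
Difference: 0.274684 − 0.022334 = 0.25235 m

0.25 m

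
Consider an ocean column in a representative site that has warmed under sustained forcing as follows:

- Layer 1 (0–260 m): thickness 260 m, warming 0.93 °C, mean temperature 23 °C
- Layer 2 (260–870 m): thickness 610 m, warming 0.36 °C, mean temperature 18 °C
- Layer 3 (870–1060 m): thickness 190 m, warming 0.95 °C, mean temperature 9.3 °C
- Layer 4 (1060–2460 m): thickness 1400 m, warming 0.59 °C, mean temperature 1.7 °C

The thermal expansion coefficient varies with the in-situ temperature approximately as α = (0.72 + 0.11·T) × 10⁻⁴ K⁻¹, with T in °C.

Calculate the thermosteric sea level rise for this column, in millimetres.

Layer 1: α = (0.72 + 0.11×23)×10⁻⁴ = 3.25×10⁻⁴ K⁻¹
Layer 2: α = (0.72 + 0.11×18)×10⁻⁴ = 2.7×10⁻⁴ K⁻¹
Layer 3: α = (0.72 + 0.11×9.3)×10⁻⁴ = 1.743×10⁻⁴ K⁻¹
Layer 4: α = (0.72 + 0.11×1.7)×10⁻⁴ = 0.907×10⁻⁴ K⁻¹
0–260 m: 0.93 × 3.25×10⁻⁴ × 260 = 0.078585 m
260–870 m: 2.7×10⁻⁴ × 0.36 × 610 = 0.059292 m
1.743×10⁻⁴ × 190 × 0.95 = 0.03146115 m
Layer 4: 0.907×10⁻⁴ × 1400 × 0.59 = 0.0749182 m
Δh = 0.078585 + 0.059292 + 0.03146115 + 0.0749182 = 0.24425635 m ≈ 244 mm

about 244 mm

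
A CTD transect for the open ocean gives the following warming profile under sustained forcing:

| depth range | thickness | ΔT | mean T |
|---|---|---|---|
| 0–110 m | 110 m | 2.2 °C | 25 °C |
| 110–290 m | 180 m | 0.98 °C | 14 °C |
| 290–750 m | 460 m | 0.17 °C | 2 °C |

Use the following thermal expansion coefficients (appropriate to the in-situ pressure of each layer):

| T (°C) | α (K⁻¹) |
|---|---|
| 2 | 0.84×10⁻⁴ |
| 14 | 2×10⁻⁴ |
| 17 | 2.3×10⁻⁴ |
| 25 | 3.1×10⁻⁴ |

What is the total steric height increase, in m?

Δh = 0.117 m

Layer 1 at 25 °C → α = 3.1×10⁻⁴ K⁻¹
Layer 2 at 14 °C → α = 2×10⁻⁴ K⁻¹
Layer 3 at 2 °C → α = 0.84×10⁻⁴ K⁻¹
110 × 2.2 × 3.1×10⁻⁴ = 0.07502 m
Layer 2: 2×10⁻⁴ × 0.98 × 180 = 0.03528 m
0.17 × 0.84×10⁻⁴ × 460 = 0.0065688 m
Δh = 0.07502 + 0.03528 + 0.0065688 = 0.1168688 m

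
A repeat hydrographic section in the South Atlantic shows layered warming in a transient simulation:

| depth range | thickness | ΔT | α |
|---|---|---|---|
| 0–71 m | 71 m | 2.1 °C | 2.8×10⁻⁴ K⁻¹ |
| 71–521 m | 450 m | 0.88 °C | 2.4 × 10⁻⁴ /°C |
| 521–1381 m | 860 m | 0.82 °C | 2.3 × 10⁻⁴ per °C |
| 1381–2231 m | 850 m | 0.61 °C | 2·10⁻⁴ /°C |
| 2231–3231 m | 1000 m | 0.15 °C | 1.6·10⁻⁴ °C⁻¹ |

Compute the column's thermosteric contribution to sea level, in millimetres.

about 427 mm

0–71 m: 2.1 × 71 × 2.8×10⁻⁴ = 0.041748 m
0.88 × 450 × 2.4×10⁻⁴ = 0.09504 m
Layer 3: 860 × 2.3×10⁻⁴ × 0.82 = 0.162196 m
2×10⁻⁴ × 0.61 × 850 = 0.10370 m
2231–3231 m: 1.6×10⁻⁴ × 0.15 × 1000 = 0.02400 m
Δh = 0.041748 + 0.09504 + 0.162196 + 0.10370 + 0.02400 = 0.426684 m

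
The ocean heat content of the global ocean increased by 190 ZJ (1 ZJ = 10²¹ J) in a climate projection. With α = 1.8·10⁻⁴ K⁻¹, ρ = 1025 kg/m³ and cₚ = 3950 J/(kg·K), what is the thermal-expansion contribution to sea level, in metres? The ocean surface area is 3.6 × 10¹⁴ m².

Per unit area: Q = 190×10²¹ / (3.6×10¹⁴) ≈ 5.278×10⁸ J/m²
Δh = αQ/(ρcₚ) = 1.8×10⁻⁴ × 5.278×10⁸ / (1025 × 3950) ≈ 0.023465 m

0.0235 m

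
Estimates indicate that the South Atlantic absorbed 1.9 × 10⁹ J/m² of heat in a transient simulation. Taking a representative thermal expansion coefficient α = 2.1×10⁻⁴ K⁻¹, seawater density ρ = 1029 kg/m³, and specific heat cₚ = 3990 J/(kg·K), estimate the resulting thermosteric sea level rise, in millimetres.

97.2 mm

Δh = αQ/(ρcₚ) = 2.1×10⁻⁴ × 1.9×10⁹ / (1029 × 3990) ≈ 0.097182 m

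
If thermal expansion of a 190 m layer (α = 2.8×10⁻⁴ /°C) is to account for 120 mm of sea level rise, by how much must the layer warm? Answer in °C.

2.26 °C

ΔT = Δh/(αH) = 0.12 / (2.8×10⁻⁴ × 190) ≈ 2.256 °C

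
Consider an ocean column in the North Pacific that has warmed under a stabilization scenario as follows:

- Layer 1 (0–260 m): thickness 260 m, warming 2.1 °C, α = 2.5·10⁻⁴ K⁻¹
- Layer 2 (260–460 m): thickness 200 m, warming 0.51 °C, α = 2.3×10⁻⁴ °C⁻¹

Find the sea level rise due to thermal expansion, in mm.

160 mm of thermosteric rise

2.5×10⁻⁴ × 2.1 × 260 = 0.13650 m
260–460 m: 200 × 2.3×10⁻⁴ × 0.51 = 0.02346 m
Δh = 0.13650 + 0.02346 = 0.15996 m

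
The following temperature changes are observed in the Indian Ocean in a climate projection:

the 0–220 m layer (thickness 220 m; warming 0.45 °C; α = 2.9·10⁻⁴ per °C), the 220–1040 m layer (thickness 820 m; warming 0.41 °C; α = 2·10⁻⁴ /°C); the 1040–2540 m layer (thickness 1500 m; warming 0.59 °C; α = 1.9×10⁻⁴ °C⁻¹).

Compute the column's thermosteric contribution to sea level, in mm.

Δh = 260 mm

0–220 m: 0.45 × 220 × 2.9×10⁻⁴ = 0.02871 m
Layer 2: 2×10⁻⁴ × 820 × 0.41 = 0.06724 m
Layer 3: 1500 × 1.9×10⁻⁴ × 0.59 = 0.16815 m
Δh = 0.02871 + 0.06724 + 0.16815 = 0.26410 m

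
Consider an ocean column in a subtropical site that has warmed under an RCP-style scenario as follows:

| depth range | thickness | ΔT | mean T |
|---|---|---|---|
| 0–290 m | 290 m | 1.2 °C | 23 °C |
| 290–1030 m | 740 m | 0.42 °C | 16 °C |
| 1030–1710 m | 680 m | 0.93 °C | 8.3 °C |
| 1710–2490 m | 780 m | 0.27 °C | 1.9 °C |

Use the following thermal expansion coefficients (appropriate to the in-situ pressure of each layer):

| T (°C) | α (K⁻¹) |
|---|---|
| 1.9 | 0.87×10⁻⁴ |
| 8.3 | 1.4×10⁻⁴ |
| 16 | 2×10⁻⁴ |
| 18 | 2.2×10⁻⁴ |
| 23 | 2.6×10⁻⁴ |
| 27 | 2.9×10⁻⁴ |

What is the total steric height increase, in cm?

about 25.9 cm

Layer 1 at 23 °C → α = 2.6×10⁻⁴ K⁻¹
Layer 2 at 16 °C → α = 2×10⁻⁴ K⁻¹
Layer 3 at 8.3 °C → α = 1.4×10⁻⁴ K⁻¹
Layer 4 at 1.9 °C → α = 0.87×10⁻⁴ K⁻¹
0–290 m: 290 × 1.2 × 2.6×10⁻⁴ = 0.09048 m
740 × 0.42 × 2×10⁻⁴ = 0.06216 m
Layer 3: 0.93 × 1.4×10⁻⁴ × 680 = 0.088536 m
Layer 4: 0.27 × 780 × 0.87×10⁻⁴ = 0.0183222 m
Δh = 0.09048 + 0.06216 + 0.088536 + 0.0183222 = 0.2594982 m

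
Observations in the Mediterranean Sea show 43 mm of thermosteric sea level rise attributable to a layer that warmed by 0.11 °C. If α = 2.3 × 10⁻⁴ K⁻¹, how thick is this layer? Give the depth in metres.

H ≈ 1700 m

H = Δh/(αΔT) = 0.043 / (2.3×10⁻⁴ × 0.11) ≈ 1700 m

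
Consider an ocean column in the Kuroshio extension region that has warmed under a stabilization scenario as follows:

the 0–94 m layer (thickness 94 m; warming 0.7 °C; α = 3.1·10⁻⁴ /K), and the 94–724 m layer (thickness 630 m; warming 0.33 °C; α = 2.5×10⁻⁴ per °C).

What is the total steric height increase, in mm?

0–94 m: 3.1×10⁻⁴ × 94 × 0.7 = 0.020398 m
94–724 m: 630 × 2.5×10⁻⁴ × 0.33 = 0.051975 m
Δh = 0.020398 + 0.051975 = 0.072373 m

72.4 mm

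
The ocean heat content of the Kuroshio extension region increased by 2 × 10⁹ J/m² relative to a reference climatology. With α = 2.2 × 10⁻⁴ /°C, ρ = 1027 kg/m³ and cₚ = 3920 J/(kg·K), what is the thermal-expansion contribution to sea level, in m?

Δh = αQ/(ρcₚ) = 2.2×10⁻⁴ × 2×10⁹ / (1027 × 3920) ≈ 0.10929 m

Δh ≈ 0.11 m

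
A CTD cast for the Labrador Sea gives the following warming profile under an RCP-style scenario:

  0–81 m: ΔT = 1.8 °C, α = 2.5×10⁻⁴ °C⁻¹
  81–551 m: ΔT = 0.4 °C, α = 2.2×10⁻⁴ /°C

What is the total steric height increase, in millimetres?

78 mm

Layer 1: 1.8 × 2.5×10⁻⁴ × 81 = 0.03645 m
Layer 2: 2.2×10⁻⁴ × 0.4 × 470 = 0.04136 m
Δh = 0.03645 + 0.04136 = 0.07781 m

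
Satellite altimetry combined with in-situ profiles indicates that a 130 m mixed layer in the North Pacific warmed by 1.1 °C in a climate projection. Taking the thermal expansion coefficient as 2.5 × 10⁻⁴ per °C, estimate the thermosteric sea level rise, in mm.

Δh ≈ 35.8 mm

Δh = αΔT·H = 2.5×10⁻⁴ × 1.1 × 130 = 0.03575 m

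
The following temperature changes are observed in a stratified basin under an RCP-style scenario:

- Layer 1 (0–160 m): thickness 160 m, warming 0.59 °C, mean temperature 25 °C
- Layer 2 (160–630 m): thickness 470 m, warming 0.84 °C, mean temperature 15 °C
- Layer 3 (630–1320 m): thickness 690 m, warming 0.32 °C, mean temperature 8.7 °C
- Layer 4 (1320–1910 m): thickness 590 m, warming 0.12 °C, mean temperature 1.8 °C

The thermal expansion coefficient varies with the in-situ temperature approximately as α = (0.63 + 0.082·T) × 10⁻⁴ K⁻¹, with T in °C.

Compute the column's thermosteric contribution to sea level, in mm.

134 mm of thermosteric rise

Layer 1: α = (0.63 + 0.082×25)×10⁻⁴ = 2.68×10⁻⁴ K⁻¹
Layer 2: α = (0.63 + 0.082×15)×10⁻⁴ = 1.86×10⁻⁴ K⁻¹
Layer 3: α = (0.63 + 0.082×8.7)×10⁻⁴ = 1.3434×10⁻⁴ K⁻¹
Layer 4: α = (0.63 + 0.082×1.8)×10⁻⁴ = 0.7776×10⁻⁴ K⁻¹
0.59 × 160 × 2.68×10⁻⁴ = 0.0252992 m
1.86×10⁻⁴ × 0.84 × 470 = 0.0734328 m
Layer 3: 0.32 × 690 × 1.3434×10⁻⁴ = 0.029662272 m
Layer 4: 590 × 0.12 × 0.7776×10⁻⁴ = 0.005505408 m
Δh = 0.0252992 + 0.0734328 + 0.029662272 + 0.005505408 = 0.13389968 m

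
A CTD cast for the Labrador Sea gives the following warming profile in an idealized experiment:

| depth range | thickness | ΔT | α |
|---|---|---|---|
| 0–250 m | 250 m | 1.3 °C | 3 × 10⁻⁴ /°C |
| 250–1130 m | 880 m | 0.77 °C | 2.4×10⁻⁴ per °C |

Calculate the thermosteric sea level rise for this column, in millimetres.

260 mm of thermosteric rise

0–250 m: 3×10⁻⁴ × 1.3 × 250 = 0.09750 m
250–1130 m: 880 × 2.4×10⁻⁴ × 0.77 = 0.162624 m
Δh = 0.09750 + 0.162624 = 0.260124 m ≈ 260 mm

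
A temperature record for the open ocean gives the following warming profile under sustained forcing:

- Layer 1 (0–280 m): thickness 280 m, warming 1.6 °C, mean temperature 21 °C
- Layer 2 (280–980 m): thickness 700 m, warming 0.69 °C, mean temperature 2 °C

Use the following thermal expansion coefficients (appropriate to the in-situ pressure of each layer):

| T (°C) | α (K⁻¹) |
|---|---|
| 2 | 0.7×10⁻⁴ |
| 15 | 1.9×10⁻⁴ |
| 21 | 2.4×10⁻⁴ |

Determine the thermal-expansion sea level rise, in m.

Δh ≈ 0.141 m

Layer 1 at 21 °C → α = 2.4×10⁻⁴ K⁻¹
Layer 2 at 2 °C → α = 0.7×10⁻⁴ K⁻¹
0–280 m: 2.4×10⁻⁴ × 280 × 1.6 = 0.10752 m
280–980 m: 700 × 0.69 × 0.7×10⁻⁴ = 0.03381 m
Δh = 0.10752 + 0.03381 = 0.14133 m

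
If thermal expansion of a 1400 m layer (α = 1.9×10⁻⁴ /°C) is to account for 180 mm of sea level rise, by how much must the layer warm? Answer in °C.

0.677 °C

ΔT = Δh/(αH) = 0.18 / (1.9×10⁻⁴ × 1400) ≈ 0.6767 °C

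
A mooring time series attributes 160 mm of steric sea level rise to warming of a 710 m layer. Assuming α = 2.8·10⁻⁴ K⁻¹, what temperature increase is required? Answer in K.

ΔT = Δh/(αH) = 0.16 / (2.8×10⁻⁴ × 710) ≈ 0.8048 K

about 0.805 K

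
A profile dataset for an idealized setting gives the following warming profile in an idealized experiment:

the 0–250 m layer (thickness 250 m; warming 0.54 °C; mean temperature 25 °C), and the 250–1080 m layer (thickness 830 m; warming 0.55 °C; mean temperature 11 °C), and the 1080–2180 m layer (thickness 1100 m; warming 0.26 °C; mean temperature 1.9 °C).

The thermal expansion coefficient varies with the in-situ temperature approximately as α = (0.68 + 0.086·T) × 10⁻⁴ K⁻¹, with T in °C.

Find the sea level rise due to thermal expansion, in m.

about 0.14 m

Layer 1: α = (0.68 + 0.086×25)×10⁻⁴ = 2.83×10⁻⁴ K⁻¹
Layer 2: α = (0.68 + 0.086×11)×10⁻⁴ = 1.626×10⁻⁴ K⁻¹
Layer 3: α = (0.68 + 0.086×1.9)×10⁻⁴ = 0.8434×10⁻⁴ K⁻¹
Layer 1: 2.83×10⁻⁴ × 250 × 0.54 = 0.038205 m
Layer 2: 830 × 1.626×10⁻⁴ × 0.55 = 0.0742269 m
1100 × 0.8434×10⁻⁴ × 0.26 = 0.02412124 m
Δh = 0.038205 + 0.0742269 + 0.02412124 = 0.13655314 m ≈ 0.14 m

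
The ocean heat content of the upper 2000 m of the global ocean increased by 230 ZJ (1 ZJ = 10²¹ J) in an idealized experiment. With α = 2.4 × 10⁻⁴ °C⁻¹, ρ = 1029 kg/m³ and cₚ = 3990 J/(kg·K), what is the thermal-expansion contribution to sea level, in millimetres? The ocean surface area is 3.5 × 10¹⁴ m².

Δh ≈ 38.4 mm

Per unit area: Q = 230×10²¹ / (3.5×10¹⁴) ≈ 6.571×10⁸ J/m²
Δh = αQ/(ρcₚ) = 2.4×10⁻⁴ × 6.571×10⁸ / (1029 × 3990) ≈ 0.038411 m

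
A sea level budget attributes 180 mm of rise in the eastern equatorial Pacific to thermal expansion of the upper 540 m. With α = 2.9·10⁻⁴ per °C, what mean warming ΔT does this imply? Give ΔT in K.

ΔT ≈ 1.15 K

ΔT = Δh/(αH) = 0.18 / (2.9×10⁻⁴ × 540) ≈ 1.149 K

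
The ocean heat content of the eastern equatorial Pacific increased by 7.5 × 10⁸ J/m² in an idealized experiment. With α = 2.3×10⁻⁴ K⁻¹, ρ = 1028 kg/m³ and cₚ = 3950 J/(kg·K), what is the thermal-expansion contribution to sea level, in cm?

Δh ≈ 4.25 cm

Δh = αQ/(ρcₚ) = 2.3×10⁻⁴ × 7.5×10⁸ / (1028 × 3950) ≈ 0.042481 m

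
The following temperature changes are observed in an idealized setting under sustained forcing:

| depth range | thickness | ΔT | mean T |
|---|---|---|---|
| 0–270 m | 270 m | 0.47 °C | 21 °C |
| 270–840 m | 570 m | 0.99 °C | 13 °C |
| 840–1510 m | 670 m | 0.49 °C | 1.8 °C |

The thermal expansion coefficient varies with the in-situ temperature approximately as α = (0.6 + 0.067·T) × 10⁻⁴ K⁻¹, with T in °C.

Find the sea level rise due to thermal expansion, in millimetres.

132 mm of thermosteric rise

Layer 1: α = (0.6 + 0.067×21)×10⁻⁴ = 2.007×10⁻⁴ K⁻¹
Layer 2: α = (0.6 + 0.067×13)×10⁻⁴ = 1.471×10⁻⁴ K⁻¹
Layer 3: α = (0.6 + 0.067×1.8)×10⁻⁴ = 0.7206×10⁻⁴ K⁻¹
Layer 1: 0.47 × 270 × 2.007×10⁻⁴ = 0.02546883 m
270–840 m: 1.471×10⁻⁴ × 570 × 0.99 = 0.08300853 m
670 × 0.7206×10⁻⁴ × 0.49 = 0.023657298 m
Δh = 0.02546883 + 0.08300853 + 0.023657298 = 0.132134658 m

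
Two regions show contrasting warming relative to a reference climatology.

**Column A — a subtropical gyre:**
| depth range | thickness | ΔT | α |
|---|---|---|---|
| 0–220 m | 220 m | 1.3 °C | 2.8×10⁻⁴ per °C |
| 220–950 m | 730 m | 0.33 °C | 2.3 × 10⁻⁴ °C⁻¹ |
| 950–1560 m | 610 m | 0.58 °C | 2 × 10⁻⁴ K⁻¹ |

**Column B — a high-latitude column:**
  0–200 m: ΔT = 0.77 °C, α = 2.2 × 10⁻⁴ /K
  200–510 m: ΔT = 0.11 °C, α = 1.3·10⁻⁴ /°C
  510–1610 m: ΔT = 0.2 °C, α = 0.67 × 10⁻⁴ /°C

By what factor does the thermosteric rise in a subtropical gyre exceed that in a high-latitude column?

A 220 × 1.3 × 2.8×10⁻⁴ = 0.08008 m
A 220–950 m: 730 × 2.3×10⁻⁴ × 0.33 = 0.055407 m
A Layer 3: 0.58 × 610 × 2×10⁻⁴ = 0.07076 m
A total: 0.206247 m
B 0–200 m: 0.77 × 2.2×10⁻⁴ × 200 = 0.03388 m
B 200–510 m: 310 × 0.11 × 1.3×10⁻⁴ = 0.004433 m
B Layer 3: 1100 × 0.67×10⁻⁴ × 0.2 = 0.01474 m
B total: 0.053053 m
Ratio: 0.206247 / 0.053053 ≈ 3.888

3.89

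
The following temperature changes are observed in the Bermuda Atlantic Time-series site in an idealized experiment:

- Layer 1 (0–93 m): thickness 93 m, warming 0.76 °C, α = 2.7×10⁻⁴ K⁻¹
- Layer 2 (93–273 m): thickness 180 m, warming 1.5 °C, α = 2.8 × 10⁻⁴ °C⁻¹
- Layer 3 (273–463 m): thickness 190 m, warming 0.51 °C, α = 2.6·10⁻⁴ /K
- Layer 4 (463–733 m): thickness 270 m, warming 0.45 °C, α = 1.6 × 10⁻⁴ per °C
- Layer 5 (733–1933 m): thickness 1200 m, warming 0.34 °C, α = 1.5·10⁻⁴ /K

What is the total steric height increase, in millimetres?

about 200 mm

Layer 1: 0.76 × 2.7×10⁻⁴ × 93 = 0.0190836 m
93–273 m: 180 × 1.5 × 2.8×10⁻⁴ = 0.07560 m
Layer 3: 2.6×10⁻⁴ × 0.51 × 190 = 0.025194 m
270 × 0.45 × 1.6×10⁻⁴ = 0.01944 m
0.34 × 1.5×10⁻⁴ × 1200 = 0.06120 m
Δh = 0.0190836 + 0.07560 + 0.025194 + 0.01944 + 0.06120 = 0.2005176 m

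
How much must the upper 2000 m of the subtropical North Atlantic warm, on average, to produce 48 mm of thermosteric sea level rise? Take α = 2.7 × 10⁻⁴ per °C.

ΔT = Δh/(αH) = 0.048 / (2.7×10⁻⁴ × 2000) ≈ 0.08889 °C

0.0889 °C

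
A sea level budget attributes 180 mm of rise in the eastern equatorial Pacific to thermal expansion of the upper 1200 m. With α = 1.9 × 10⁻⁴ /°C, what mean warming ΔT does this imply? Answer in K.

ΔT ≈ 0.79 K

ΔT = Δh/(αH) = 0.18 / (1.9×10⁻⁴ × 1200) ≈ 0.7895 K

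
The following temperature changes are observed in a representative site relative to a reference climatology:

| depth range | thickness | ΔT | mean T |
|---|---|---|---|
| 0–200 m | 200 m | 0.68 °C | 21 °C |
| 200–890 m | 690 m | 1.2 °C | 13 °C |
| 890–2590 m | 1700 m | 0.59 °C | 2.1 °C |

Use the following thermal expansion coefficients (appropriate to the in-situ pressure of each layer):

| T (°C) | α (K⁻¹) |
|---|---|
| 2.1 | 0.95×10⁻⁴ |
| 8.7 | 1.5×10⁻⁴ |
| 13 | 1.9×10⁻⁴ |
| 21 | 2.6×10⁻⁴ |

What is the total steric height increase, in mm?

Layer 1 at 21 °C → α = 2.6×10⁻⁴ K⁻¹
Layer 2 at 13 °C → α = 1.9×10⁻⁴ K⁻¹
Layer 3 at 2.1 °C → α = 0.95×10⁻⁴ K⁻¹
Layer 1: 200 × 0.68 × 2.6×10⁻⁴ = 0.03536 m
Layer 2: 1.9×10⁻⁴ × 1.2 × 690 = 0.15732 m
0.95×10⁻⁴ × 1700 × 0.59 = 0.095285 m
Δh = 0.03536 + 0.15732 + 0.095285 = 0.287965 m

288 mm of thermosteric rise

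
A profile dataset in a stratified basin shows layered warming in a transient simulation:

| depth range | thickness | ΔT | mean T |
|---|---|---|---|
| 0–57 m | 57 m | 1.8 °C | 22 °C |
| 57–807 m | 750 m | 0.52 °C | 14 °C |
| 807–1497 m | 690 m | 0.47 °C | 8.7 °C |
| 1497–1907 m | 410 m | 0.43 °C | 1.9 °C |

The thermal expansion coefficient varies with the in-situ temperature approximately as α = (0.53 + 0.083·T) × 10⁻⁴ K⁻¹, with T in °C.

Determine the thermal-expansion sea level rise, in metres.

0.143 m

Layer 1: α = (0.53 + 0.083×22)×10⁻⁴ = 2.356×10⁻⁴ K⁻¹
Layer 2: α = (0.53 + 0.083×14)×10⁻⁴ = 1.692×10⁻⁴ K⁻¹
Layer 3: α = (0.53 + 0.083×8.7)×10⁻⁴ = 1.2521×10⁻⁴ K⁻¹
Layer 4: α = (0.53 + 0.083×1.9)×10⁻⁴ = 0.6877×10⁻⁴ K⁻¹
0–57 m: 57 × 1.8 × 2.356×10⁻⁴ = 0.02417256 m
57–807 m: 1.692×10⁻⁴ × 750 × 0.52 = 0.065988 m
1.2521×10⁻⁴ × 0.47 × 690 = 0.040605603 m
1497–1907 m: 0.6877×10⁻⁴ × 410 × 0.43 = 0.012124151 m
Δh = 0.02417256 + 0.065988 + 0.040605603 + 0.012124151 = 0.142890314 m ≈ 0.143 m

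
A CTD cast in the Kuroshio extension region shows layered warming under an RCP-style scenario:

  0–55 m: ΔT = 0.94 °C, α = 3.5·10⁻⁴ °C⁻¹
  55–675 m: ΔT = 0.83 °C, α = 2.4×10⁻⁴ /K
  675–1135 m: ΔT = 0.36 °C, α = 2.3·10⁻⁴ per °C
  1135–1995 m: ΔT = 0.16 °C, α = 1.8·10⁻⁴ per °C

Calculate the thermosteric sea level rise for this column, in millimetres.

Δh = 200 mm

0–55 m: 55 × 0.94 × 3.5×10⁻⁴ = 0.018095 m
Layer 2: 620 × 2.4×10⁻⁴ × 0.83 = 0.123504 m
2.3×10⁻⁴ × 0.36 × 460 = 0.038088 m
0.16 × 1.8×10⁻⁴ × 860 = 0.024768 m
Δh = 0.018095 + 0.123504 + 0.038088 + 0.024768 = 0.204455 m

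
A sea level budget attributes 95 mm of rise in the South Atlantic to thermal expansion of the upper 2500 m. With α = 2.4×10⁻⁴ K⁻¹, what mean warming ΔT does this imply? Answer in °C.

ΔT = Δh/(αH) = 0.095 / (2.4×10⁻⁴ × 2500) ≈ 0.1583 °C

0.158 °C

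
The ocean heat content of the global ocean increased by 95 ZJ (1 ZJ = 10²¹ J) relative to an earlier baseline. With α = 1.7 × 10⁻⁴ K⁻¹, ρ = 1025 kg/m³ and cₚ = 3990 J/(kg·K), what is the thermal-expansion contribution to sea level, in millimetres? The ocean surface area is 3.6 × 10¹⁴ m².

Δh = 11.0 mm

Per unit area: Q = 95×10²¹ / (3.6×10¹⁴) ≈ 2.639×10⁸ J/m²
Δh = αQ/(ρcₚ) = 1.7×10⁻⁴ × 2.639×10⁸ / (1025 × 3990) ≈ 0.01097 m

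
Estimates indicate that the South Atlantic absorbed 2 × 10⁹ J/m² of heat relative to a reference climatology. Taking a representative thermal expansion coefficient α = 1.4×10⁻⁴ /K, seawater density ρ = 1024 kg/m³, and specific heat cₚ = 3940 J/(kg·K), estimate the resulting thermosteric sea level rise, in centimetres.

Δh = αQ/(ρcₚ) = 1.4×10⁻⁴ × 2×10⁹ / (1024 × 3940) ≈ 0.06940 m

Δh = 6.94 cm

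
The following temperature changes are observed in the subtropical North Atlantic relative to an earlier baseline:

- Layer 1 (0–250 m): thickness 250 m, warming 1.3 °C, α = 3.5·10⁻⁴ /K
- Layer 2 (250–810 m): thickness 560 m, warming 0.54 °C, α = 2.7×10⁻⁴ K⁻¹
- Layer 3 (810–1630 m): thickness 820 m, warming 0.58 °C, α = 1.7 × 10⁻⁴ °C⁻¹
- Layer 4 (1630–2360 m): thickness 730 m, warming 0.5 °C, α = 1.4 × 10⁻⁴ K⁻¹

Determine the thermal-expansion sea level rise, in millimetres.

about 327 mm

Layer 1: 1.3 × 250 × 3.5×10⁻⁴ = 0.11375 m
Layer 2: 560 × 2.7×10⁻⁴ × 0.54 = 0.081648 m
810–1630 m: 0.58 × 820 × 1.7×10⁻⁴ = 0.080852 m
1630–2360 m: 730 × 0.5 × 1.4×10⁻⁴ = 0.05110 m
Δh = 0.11375 + 0.081648 + 0.080852 + 0.05110 = 0.32735 m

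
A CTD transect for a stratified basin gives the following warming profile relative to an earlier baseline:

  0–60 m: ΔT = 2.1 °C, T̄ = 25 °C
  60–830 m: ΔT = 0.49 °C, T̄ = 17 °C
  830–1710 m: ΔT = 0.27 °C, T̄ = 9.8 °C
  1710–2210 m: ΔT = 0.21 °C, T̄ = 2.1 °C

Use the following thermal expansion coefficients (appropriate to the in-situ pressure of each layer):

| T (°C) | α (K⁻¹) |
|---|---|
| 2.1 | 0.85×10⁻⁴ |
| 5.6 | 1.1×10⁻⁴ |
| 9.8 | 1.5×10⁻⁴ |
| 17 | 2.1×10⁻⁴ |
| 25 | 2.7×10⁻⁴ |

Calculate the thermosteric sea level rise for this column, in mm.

Δh = 158 mm

Layer 1 at 25 °C → α = 2.7×10⁻⁴ K⁻¹
Layer 2 at 17 °C → α = 2.1×10⁻⁴ K⁻¹
Layer 3 at 9.8 °C → α = 1.5×10⁻⁴ K⁻¹
Layer 4 at 2.1 °C → α = 0.85×10⁻⁴ K⁻¹
Layer 1: 2.1 × 60 × 2.7×10⁻⁴ = 0.03402 m
60–830 m: 2.1×10⁻⁴ × 0.49 × 770 = 0.079233 m
830–1710 m: 0.27 × 880 × 1.5×10⁻⁴ = 0.03564 m
Layer 4: 500 × 0.21 × 0.85×10⁻⁴ = 0.008925 m
Δh = 0.03402 + 0.079233 + 0.03564 + 0.008925 = 0.157818 m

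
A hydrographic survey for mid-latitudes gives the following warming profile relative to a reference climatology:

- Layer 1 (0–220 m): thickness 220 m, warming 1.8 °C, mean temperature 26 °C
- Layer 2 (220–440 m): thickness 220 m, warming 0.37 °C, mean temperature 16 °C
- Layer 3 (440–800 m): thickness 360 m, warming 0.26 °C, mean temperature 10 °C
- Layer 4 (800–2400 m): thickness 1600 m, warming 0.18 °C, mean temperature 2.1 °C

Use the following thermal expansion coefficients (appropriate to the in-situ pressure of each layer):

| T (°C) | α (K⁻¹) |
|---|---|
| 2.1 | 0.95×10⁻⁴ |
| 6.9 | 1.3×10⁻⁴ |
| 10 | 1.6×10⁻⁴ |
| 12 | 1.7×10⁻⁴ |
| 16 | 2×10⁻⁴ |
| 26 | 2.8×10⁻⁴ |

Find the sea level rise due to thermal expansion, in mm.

Δh ≈ 169 mm

Layer 1 at 26 °C → α = 2.8×10⁻⁴ K⁻¹
Layer 2 at 16 °C → α = 2×10⁻⁴ K⁻¹
Layer 3 at 10 °C → α = 1.6×10⁻⁴ K⁻¹
Layer 4 at 2.1 °C → α = 0.95×10⁻⁴ K⁻¹
Layer 1: 2.8×10⁻⁴ × 220 × 1.8 = 0.11088 m
Layer 2: 220 × 0.37 × 2×10⁻⁴ = 0.01628 m
Layer 3: 0.26 × 360 × 1.6×10⁻⁴ = 0.014976 m
Layer 4: 0.18 × 1600 × 0.95×10⁻⁴ = 0.02736 m
Δh = 0.11088 + 0.01628 + 0.014976 + 0.02736 = 0.169496 m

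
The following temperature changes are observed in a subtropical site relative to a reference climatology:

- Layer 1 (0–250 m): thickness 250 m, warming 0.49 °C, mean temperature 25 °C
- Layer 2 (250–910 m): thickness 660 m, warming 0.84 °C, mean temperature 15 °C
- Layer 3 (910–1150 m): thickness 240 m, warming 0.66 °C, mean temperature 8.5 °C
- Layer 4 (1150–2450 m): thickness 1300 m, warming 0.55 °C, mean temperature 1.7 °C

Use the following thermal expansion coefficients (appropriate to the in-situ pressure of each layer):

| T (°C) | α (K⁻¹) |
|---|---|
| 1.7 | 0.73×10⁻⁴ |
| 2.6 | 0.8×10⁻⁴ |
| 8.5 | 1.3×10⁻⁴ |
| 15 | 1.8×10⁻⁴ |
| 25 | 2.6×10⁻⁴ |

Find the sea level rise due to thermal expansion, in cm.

about 20.4 cm

Layer 1 at 25 °C → α = 2.6×10⁻⁴ K⁻¹
Layer 2 at 15 °C → α = 1.8×10⁻⁴ K⁻¹
Layer 3 at 8.5 °C → α = 1.3×10⁻⁴ K⁻¹
Layer 4 at 1.7 °C → α = 0.73×10⁻⁴ K⁻¹
0–250 m: 250 × 2.6×10⁻⁴ × 0.49 = 0.03185 m
1.8×10⁻⁴ × 0.84 × 660 = 0.099792 m
910–1150 m: 240 × 1.3×10⁻⁴ × 0.66 = 0.020592 m
0.73×10⁻⁴ × 0.55 × 1300 = 0.052195 m
Δh = 0.03185 + 0.099792 + 0.020592 + 0.052195 = 0.204429 m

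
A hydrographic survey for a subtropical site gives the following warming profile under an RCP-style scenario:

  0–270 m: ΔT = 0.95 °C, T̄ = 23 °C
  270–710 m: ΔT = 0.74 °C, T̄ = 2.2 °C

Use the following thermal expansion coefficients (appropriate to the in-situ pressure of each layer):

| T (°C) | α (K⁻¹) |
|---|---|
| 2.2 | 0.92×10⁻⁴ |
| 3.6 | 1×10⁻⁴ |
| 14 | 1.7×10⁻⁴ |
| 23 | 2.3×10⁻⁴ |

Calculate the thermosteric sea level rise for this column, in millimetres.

about 89 mm

Layer 1 at 23 °C → α = 2.3×10⁻⁴ K⁻¹
Layer 2 at 2.2 °C → α = 0.92×10⁻⁴ K⁻¹
0–270 m: 0.95 × 270 × 2.3×10⁻⁴ = 0.058995 m
0.92×10⁻⁴ × 440 × 0.74 = 0.0299552 m
Δh = 0.058995 + 0.0299552 = 0.0889502 m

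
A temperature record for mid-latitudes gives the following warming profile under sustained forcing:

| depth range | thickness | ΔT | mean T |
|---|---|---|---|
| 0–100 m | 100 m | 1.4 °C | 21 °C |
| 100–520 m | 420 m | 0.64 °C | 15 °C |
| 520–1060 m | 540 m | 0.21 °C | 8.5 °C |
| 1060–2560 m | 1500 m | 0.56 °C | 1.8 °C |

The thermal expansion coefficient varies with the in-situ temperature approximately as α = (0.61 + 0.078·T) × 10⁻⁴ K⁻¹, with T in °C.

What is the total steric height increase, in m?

Δh = 0.157 m

Layer 1: α = (0.61 + 0.078×21)×10⁻⁴ = 2.248×10⁻⁴ K⁻¹
Layer 2: α = (0.61 + 0.078×15)×10⁻⁴ = 1.78×10⁻⁴ K⁻¹
Layer 3: α = (0.61 + 0.078×8.5)×10⁻⁴ = 1.273×10⁻⁴ K⁻¹
Layer 4: α = (0.61 + 0.078×1.8)×10⁻⁴ = 0.7504×10⁻⁴ K⁻¹
Layer 1: 100 × 1.4 × 2.248×10⁻⁴ = 0.031472 m
Layer 2: 1.78×10⁻⁴ × 420 × 0.64 = 0.0478464 m
520–1060 m: 540 × 1.273×10⁻⁴ × 0.21 = 0.01443582 m
Layer 4: 0.56 × 1500 × 0.7504×10⁻⁴ = 0.0630336 m
Δh = 0.031472 + 0.0478464 + 0.01443582 + 0.0630336 = 0.15678782 m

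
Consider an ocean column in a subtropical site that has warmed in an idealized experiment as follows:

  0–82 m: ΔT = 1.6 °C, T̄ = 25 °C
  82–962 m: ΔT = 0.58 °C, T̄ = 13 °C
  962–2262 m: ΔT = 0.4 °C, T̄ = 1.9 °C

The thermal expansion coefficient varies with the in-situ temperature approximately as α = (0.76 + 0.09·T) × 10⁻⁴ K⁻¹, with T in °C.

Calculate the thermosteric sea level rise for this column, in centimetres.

18.6 cm of thermosteric rise

Layer 1: α = (0.76 + 0.09×25)×10⁻⁴ = 3.01×10⁻⁴ K⁻¹
Layer 2: α = (0.76 + 0.09×13)×10⁻⁴ = 1.93×10⁻⁴ K⁻¹
Layer 3: α = (0.76 + 0.09×1.9)×10⁻⁴ = 0.931×10⁻⁴ K⁻¹
1.6 × 82 × 3.01×10⁻⁴ = 0.0394912 m
Layer 2: 0.58 × 880 × 1.93×10⁻⁴ = 0.0985072 m
962–2262 m: 0.931×10⁻⁴ × 0.4 × 1300 = 0.048412 m
Δh = 0.0394912 + 0.0985072 + 0.048412 = 0.1864104 m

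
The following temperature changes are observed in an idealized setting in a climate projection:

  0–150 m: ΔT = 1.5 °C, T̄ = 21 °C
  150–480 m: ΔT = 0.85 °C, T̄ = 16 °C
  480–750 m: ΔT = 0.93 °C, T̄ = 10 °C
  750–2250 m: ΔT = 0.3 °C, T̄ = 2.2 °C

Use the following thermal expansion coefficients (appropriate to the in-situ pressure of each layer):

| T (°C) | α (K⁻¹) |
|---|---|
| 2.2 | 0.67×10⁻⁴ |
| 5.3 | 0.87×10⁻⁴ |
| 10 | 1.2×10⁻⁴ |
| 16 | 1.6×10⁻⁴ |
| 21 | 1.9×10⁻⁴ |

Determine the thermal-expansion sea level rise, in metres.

Δh ≈ 0.15 m

Layer 1 at 21 °C → α = 1.9×10⁻⁴ K⁻¹
Layer 2 at 16 °C → α = 1.6×10⁻⁴ K⁻¹
Layer 3 at 10 °C → α = 1.2×10⁻⁴ K⁻¹
Layer 4 at 2.2 °C → α = 0.67×10⁻⁴ K⁻¹
Layer 1: 1.5 × 150 × 1.9×10⁻⁴ = 0.04275 m
Layer 2: 0.85 × 330 × 1.6×10⁻⁴ = 0.04488 m
480–750 m: 0.93 × 1.2×10⁻⁴ × 270 = 0.030132 m
0.67×10⁻⁴ × 0.3 × 1500 = 0.03015 m
Δh = 0.04275 + 0.04488 + 0.030132 + 0.03015 = 0.147912 m ≈ 0.15 m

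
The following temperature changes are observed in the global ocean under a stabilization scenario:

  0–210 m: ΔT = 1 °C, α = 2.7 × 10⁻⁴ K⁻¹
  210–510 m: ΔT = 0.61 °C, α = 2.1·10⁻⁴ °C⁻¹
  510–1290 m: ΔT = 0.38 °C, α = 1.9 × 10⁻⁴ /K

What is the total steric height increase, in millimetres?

2.7×10⁻⁴ × 1 × 210 = 0.05670 m
Layer 2: 2.1×10⁻⁴ × 300 × 0.61 = 0.03843 m
0.38 × 1.9×10⁻⁴ × 780 = 0.056316 m
Δh = 0.05670 + 0.03843 + 0.056316 = 0.151446 m ≈ 151 mm

Δh ≈ 151 mm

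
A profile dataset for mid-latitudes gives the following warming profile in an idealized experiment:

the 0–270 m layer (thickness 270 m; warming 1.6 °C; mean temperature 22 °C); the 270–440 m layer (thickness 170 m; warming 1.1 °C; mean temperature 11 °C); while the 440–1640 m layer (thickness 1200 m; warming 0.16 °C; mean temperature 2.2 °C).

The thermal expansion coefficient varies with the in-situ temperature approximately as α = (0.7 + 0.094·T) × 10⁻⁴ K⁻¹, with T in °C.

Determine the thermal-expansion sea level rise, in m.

Layer 1: α = (0.7 + 0.094×22)×10⁻⁴ = 2.768×10⁻⁴ K⁻¹
Layer 2: α = (0.7 + 0.094×11)×10⁻⁴ = 1.734×10⁻⁴ K⁻¹
Layer 3: α = (0.7 + 0.094×2.2)×10⁻⁴ = 0.9068×10⁻⁴ K⁻¹
Layer 1: 270 × 2.768×10⁻⁴ × 1.6 = 0.1195776 m
Layer 2: 170 × 1.1 × 1.734×10⁻⁴ = 0.0324258 m
440–1640 m: 1200 × 0.9068×10⁻⁴ × 0.16 = 0.01741056 m
Δh = 0.1195776 + 0.0324258 + 0.01741056 = 0.16941396 m

Δh ≈ 0.169 m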